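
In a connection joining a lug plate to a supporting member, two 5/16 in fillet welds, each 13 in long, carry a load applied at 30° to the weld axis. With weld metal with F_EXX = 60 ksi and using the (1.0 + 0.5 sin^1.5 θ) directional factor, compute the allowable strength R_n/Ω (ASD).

t_e = 0.707 × 0.3125 = 0.2209 in; A_we = 0.2209 × 26 = 5.744 in².
Directional factor: 1.0 + 0.5 sin^1.5(30°) = 1.177.
F_nw = 0.6 × 60 × 1.177 = 42.36 ksi.
R_n/Ω = (42.36 × 5.744) / 2.0 = 121.7 kip.

R_n/Ω ≈ 122 kip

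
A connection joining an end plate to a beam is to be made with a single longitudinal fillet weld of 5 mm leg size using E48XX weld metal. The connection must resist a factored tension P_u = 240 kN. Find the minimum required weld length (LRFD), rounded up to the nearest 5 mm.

L = 315 mm

E48XX → F_EXX = 480 MPa.
Throat t_e = 0.707 × 5 = 3.535 mm.
φr_n = 0.75 × 0.6 × 480 × 3.535 × 10⁻³ = 0.7636 kN/mm.
L_req = P_u / φr_n = 240 / 0.7636 = 314.3 mm total.
Round up → use L = 315 mm.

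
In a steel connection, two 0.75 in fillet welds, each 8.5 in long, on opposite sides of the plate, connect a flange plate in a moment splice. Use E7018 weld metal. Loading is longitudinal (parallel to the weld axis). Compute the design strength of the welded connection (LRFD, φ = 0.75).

E70XX → F_EXX = 70 ksi.
Effective throat t_e = 0.707 × 0.75 = 0.5302 in.
Total length L = 17 in; A_we = 0.5302 × 17 = 9.014 in².
F_nw = 0.6 F_EXX = 0.6 × 70 = 42 ksi.
φR_n = 0.75 × 42 × 9.014 = 283.9 kips.

φR_n ≈ 284 kips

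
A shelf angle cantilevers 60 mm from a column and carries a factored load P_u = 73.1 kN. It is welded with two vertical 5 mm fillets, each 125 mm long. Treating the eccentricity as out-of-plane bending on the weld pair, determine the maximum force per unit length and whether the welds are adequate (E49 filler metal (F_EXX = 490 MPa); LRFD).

f_max ≈ 891 N/mm; NOT adequate

L_w = 2 × 125 = 250 mm; section modulus (unit throat) S = 2 × L²/6 = 5208 mm².
Direct shear f_v = P/L_w = 73.1×10³/250 = 292.4 N/mm.
Moment M = P × e = 73.1×10³ × 60 = 4386000 N·mm; bending f_b = M/S = 842.1 N/mm.
f_max = √(f_v² + f_b²) = √(292.4² + 842.1²) = 891.4 N/mm.
φr_n = 0.75 × 0.6 × 490 × (0.707 × 5) = 779.5 N/mm → NOT adequate.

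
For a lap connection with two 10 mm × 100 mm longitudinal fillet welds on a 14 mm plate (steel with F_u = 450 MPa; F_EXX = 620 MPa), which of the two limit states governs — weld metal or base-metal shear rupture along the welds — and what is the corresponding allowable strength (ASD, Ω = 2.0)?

t_e = 0.707 × 10 = 7.07 mm; L = 200 mm.
Weld metal: R_n/Ω = (1/2.0) × 0.6 × 620 × 7.07 × 200 × 10⁻³ = 263 kN.
Base metal (shear rupture): R_n/Ω = (1/2.0) × 0.6 × 450 × 14 × 200 × 10⁻³ = 378 kN.
Governing: weld metal.

R_n/Ω ≈ 263 kN (weld metal governs)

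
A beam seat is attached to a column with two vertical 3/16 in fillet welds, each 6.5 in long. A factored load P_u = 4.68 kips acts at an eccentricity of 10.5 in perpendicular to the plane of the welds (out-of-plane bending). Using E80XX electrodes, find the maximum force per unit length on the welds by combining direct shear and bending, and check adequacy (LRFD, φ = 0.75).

f_max ≈ 3.51 kip/in; adequate

E80XX → F_EXX = 80 ksi.
L_w = 2 × 6.5 = 13 in; section modulus (unit throat) S = 2 × L²/6 = 14.08 in².
Direct shear f_v = P/L_w = 4.68/13 = 0.36 kip/in.
Moment M = P × e = 4.68 × 10.5 = 49.14 kip·in; bending f_b = M/S = 3.489 kip/in.
f_max = √(f_v² + f_b²) = √(0.36² + 3.489²) = 3.508 kip/in.
φr_n = 0.75 × 0.6 × 80 × (0.707 × 0.1875) = 4.772 kip/in → adequate.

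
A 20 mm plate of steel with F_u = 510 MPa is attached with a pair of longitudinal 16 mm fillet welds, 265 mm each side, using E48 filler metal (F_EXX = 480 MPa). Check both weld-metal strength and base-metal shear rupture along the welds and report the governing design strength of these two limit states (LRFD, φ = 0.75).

t_e = 0.707 × 16 = 11.31 mm; L = 530 mm.
Weld metal: φR_n = 0.75 × 0.6 × 480 × 11.31 × 530 × 10⁻³ = 1295 kN.
Base metal (shear rupture): φR_n = 0.75 × 0.6 × 510 × 20 × 530 × 10⁻³ = 2433 kN.
Governing: weld metal.

φR_n ≈ 1290 kN (weld metal governs)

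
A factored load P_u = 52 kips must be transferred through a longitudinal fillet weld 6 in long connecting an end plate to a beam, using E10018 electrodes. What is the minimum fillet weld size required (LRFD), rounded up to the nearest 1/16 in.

w = 5/16 in

E100XX → F_EXX = 100 ksi.
Total weld length L = 6 in.
Required throat t_e = P_u / (φ × 0.6 F_EXX × L) = 52 / (0.75 × 0.6 × 100 × 6) = 0.1926 in.
Required leg w = t_e / 0.707 = 0.2724 in → use 5/16 in.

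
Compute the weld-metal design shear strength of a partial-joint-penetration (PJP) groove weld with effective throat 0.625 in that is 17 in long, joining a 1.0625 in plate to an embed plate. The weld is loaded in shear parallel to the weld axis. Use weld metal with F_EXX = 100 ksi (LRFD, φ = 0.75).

φR_n ≈ 478 kips

Effective throat (given) t_e = 0.625 in.
A_we = 0.625 × 17 = 10.62 in².
F_nw = 0.6 F_EXX = 60 ksi.
φR_n = 0.75 × 60 × 10.62 = 478.1 kips.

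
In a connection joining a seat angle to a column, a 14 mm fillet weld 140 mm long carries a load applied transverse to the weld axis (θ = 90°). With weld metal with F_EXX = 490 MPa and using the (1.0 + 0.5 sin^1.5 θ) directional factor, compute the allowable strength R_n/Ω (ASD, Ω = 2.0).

t_e = 0.707 × 14 = 9.898 mm; A_we = 9.898 × 140 = 1386 mm².
Directional factor: 1.0 + 0.5 sin^1.5(90°) = 1.5.
F_nw = 0.6 × 490 × 1.5 = 441 MPa.
R_n/Ω = (441 × 1386) / 2.0 × 10⁻³ = 305.6 kN.

R_n/Ω ≈ 306 kN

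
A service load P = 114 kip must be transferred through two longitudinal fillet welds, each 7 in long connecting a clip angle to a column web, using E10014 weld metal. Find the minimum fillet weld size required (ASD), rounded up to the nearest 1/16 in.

w = 7/16 in

E100XX → F_EXX = 100 ksi.
Total weld length L = 14 in.
Required throat t_e = P × Ω / (0.6 F_EXX × L) = 114 × 2.0 / (0.6 × 100 × 14) = 0.2714 in.
Required leg w = t_e / 0.707 = 0.3839 in → use 7/16 in.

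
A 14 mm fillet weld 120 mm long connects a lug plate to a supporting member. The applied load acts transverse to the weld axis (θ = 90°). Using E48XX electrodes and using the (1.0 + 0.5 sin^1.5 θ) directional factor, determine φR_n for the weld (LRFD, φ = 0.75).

E48XX → F_EXX = 480 MPa.
t_e = 0.707 × 14 = 9.898 mm; A_we = 9.898 × 120 = 1188 mm².
Directional factor: 1.0 + 0.5 sin^1.5(90°) = 1.5.
F_nw = 0.6 × 480 × 1.5 = 432 MPa.
φR_n = 0.75 × 432 × 1188 × 10⁻³ = 384.8 kN.

φR_n ≈ 385 kN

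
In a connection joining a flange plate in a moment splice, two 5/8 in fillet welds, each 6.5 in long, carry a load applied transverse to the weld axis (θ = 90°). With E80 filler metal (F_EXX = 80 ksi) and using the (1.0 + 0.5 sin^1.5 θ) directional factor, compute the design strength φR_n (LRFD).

t_e = 0.707 × 0.625 = 0.4419 in; A_we = 0.4419 × 13 = 5.744 in².
Directional factor: 1.0 + 0.5 sin^1.5(90°) = 1.5.
F_nw = 0.6 × 80 × 1.5 = 72 ksi.
φR_n = 0.75 × 72 × 5.744 = 310.2 kips.

φR_n ≈ 310 kips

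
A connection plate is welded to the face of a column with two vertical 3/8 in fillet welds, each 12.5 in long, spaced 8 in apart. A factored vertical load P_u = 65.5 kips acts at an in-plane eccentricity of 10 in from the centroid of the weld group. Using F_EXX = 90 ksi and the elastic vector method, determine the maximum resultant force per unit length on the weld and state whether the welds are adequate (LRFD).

Total weld length L_w = 25 in. Treat welds as unit-width lines.
Polar moment about centroid: J = 2[d³/12 + d(b/2)²] = 2[12.5³/12 + 12.5×4²] = 725.5 in³.
Direct shear f_v = P/L_w = 65.5 / 25 = 2.62 kip/in (vertical).
Torsion M = P·e = 65.5 × 10 = 655 kip·in.
Critical point at (x, y) = (4, 6.25) from centroid. f_tx = M·y/J = 5.642 kip/in; f_ty = M·x/J = 3.611 kip/in.
Resultant f_max = √[f_tx² + (f_v + f_ty)²] = √[5.642² + (2.62 + 3.611)²] = 8.406 kip/in.
Capacity per unit length: φr_n = 0.75 × 0.6 × 90 × (0.707 × 0.375) = 10.74 kip/in.
8.406 ≤ 10.74 → adequate.

f_max ≈ 8.41 kip/in; adequate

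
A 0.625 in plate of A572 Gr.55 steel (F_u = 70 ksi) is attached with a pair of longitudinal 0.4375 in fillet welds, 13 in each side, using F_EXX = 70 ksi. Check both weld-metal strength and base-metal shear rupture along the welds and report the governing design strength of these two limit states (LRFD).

φR_n ≈ 253 kips (weld metal governs)

t_e = 0.707 × 0.4375 = 0.3093 in; L = 26 in.
Weld metal: φR_n = 0.75 × 0.6 × 70 × 0.3093 × 26 = 253.3 kips.
Base metal (shear rupture): φR_n = 0.75 × 0.6 × 70 × 0.625 × 26 = 511.9 kips.
Governing: weld metal.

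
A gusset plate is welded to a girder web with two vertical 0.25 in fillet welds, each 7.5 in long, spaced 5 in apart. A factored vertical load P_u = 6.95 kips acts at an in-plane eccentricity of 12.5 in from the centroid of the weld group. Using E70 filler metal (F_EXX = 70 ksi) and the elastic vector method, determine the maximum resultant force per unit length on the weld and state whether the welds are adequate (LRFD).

f_max ≈ 2.67 kip/in; adequate

Total weld length L_w = 15 in. Treat welds as unit-width lines.
Polar moment about centroid: J = 2[d³/12 + d(b/2)²] = 2[7.5³/12 + 7.5×2.5²] = 164.1 in³.
Direct shear f_v = P/L_w = 6.95 / 15 = 0.4633 kip/in (vertical).
Torsion M = P·e = 6.95 × 12.5 = 86.875 kip·in.
Critical point at (x, y) = (2.5, 3.75) from centroid. f_tx = M·y/J = 1.986 kip/in; f_ty = M·x/J = 1.324 kip/in.
Resultant f_max = √[f_tx² + (f_v + f_ty)²] = √[1.986² + (0.4633 + 1.324)²] = 2.672 kip/in.
Capacity per unit length: φr_n = 0.75 × 0.6 × 70 × (0.707 × 0.25) = 5.568 kip/in.
2.672 ≤ 5.568 → adequate.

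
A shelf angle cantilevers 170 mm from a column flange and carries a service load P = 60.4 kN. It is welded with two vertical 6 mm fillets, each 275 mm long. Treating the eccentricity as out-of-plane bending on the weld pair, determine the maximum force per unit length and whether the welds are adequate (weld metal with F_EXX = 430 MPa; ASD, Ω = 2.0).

f_max ≈ 422 N/mm; adequate

L_w = 2 × 275 = 550 mm; section modulus (unit throat) S = 2 × L²/6 = 25210 mm².
Direct shear f_v = P/L_w = 60.4×10³/550 = 109.8 N/mm.
Moment M = P × e = 60.4×10³ × 170 = 10268000 N·mm; bending f_b = M/S = 407.3 N/mm.
f_max = √(f_v² + f_b²) = √(109.8² + 407.3²) = 421.9 N/mm.
r_n/Ω = (1/2.0) × 0.6 × 430 × (0.707 × 6) = 547.2 N/mm → adequate.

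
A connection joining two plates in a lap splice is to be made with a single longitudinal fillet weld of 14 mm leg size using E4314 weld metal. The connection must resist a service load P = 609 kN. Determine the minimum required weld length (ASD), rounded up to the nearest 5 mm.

L = 480 mm

E43XX → F_EXX = 430 MPa.
Throat t_e = 0.707 × 14 = 9.898 mm.
r_n/Ω = (0.6 × 430 × 9.898) / 2.0 = 1277 N/mm = 1.277 kN/mm.
L_req = P / (r_n/Ω) = 609 / 1.277 = 477 mm total.
Round up → use L = 480 mm.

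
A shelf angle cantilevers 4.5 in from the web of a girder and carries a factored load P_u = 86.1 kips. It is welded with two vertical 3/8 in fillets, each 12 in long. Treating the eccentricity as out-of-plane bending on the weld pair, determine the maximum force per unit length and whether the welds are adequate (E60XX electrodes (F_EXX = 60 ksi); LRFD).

f_max ≈ 8.83 kip/in; NOT adequate

L_w = 2 × 12 = 24 in; section modulus (unit throat) S = 2 × L²/6 = 48 in².
Direct shear f_v = P/L_w = 86.1/24 = 3.587 kip/in.
Moment M = P × e = 86.1 × 4.5 = 387.45 kip·in; bending f_b = M/S = 8.072 kip/in.
f_max = √(f_v² + f_b²) = √(3.587² + 8.072²) = 8.833 kip/in.
φr_n = 0.75 × 0.6 × 60 × (0.707 × 0.375) = 7.158 kip/in → NOT adequate.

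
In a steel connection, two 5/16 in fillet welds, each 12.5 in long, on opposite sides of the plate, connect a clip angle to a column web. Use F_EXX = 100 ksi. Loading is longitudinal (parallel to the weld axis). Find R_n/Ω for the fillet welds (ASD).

Effective throat t_e = 0.707 × 0.3125 = 0.2209 in.
Total length L = 25 in; A_we = 0.2209 × 25 = 5.523 in².
F_nw = 0.6 F_EXX = 0.6 × 100 = 60 ksi.
R_n = 60 × 5.523 = 331.4 kip; R_n/Ω = 331.4/2.0 = 165.7 kip.

R_n/Ω ≈ 166 kip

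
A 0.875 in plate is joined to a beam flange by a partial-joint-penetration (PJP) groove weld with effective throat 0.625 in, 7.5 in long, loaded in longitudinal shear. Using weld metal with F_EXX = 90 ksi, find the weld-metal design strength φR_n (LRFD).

Effective throat (given) t_e = 0.625 in.
A_we = 0.625 × 7.5 = 4.688 in².
F_nw = 0.6 F_EXX = 54 ksi.
φR_n = 0.75 × 54 × 4.688 = 189.8 kips.

φR_n ≈ 190 kips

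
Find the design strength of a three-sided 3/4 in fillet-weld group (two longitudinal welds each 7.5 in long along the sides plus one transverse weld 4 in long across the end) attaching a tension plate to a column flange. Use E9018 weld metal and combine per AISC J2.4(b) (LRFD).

φR_n ≈ 408 kip

E90XX → F_EXX = 90 ksi.
t_e = 0.707 × 0.75 = 0.5302 in.
R_nwl = 0.6 × 90 × 0.5302 × 15 = 429.5 kip (longitudinal, 2 welds).
R_nwt = 0.6 × 90 × 0.5302 × 4 = 114.5 kip (transverse, base value).
(i) R_nwl + R_nwt = 544 kip; (ii) 0.85 R_nwl + 1.5 R_nwt = 536.9 kip.
R_n = max = 544 kip [governs: (i)]; φR_n = 408 kip.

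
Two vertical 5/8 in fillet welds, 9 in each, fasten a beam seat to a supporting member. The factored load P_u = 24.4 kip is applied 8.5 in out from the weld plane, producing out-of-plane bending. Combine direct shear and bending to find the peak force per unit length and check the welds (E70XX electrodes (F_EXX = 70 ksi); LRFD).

L_w = 2 × 9 = 18 in; section modulus (unit throat) S = 2 × L²/6 = 27 in².
Direct shear f_v = P/L_w = 24.4/18 = 1.356 kip/in.
Moment M = P × e = 24.4 × 8.5 = 207.4 kip·in; bending f_b = M/S = 7.681 kip/in.
f_max = √(f_v² + f_b²) = √(1.356² + 7.681²) = 7.8 kip/in.
φr_n = 0.75 × 0.6 × 70 × (0.707 × 0.625) = 13.92 kip/in → adequate.

f_max ≈ 7.8 kip/in; adequate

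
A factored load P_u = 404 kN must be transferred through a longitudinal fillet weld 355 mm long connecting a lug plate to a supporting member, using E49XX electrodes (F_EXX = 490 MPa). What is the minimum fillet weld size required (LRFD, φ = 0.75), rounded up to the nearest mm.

w = 8 mm

Total weld length L = 355 mm.
Required throat t_e = P_u / (φ × 0.6 F_EXX × L) = 404 / (0.75 × 0.6 × 490 × 355 × 10⁻³) = 5.161 mm.
Required leg w = t_e / 0.707 = 7.3 mm → use 8 mm.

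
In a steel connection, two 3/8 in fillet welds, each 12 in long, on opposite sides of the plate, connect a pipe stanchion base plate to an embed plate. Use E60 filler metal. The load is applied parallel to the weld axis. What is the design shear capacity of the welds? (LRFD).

E60XX → F_EXX = 60 ksi.
Effective throat t_e = 0.707 × 0.375 = 0.2651 in.
Total length L = 24 in; A_we = 0.2651 × 24 = 6.363 in².
F_nw = 0.6 F_EXX = 0.6 × 60 = 36 ksi.
φR_n = 0.75 × 36 × 6.363 = 171.8 kips.

φR_n ≈ 172 kips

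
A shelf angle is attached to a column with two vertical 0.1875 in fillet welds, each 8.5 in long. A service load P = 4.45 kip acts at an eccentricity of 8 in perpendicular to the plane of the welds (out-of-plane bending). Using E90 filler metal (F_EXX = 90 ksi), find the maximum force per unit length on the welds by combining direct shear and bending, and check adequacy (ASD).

L_w = 2 × 8.5 = 17 in; section modulus (unit throat) S = 2 × L²/6 = 24.08 in².
Direct shear f_v = P/L_w = 4.45/17 = 0.2618 kip/in.
Moment M = P × e = 4.45 × 8 = 35.6 kip·in; bending f_b = M/S = 1.478 kip/in.
f_max = √(f_v² + f_b²) = √(0.2618² + 1.478²) = 1.501 kip/in.
r_n/Ω = (1/2.0) × 0.6 × 90 × (0.707 × 0.1875) = 3.579 kip/in → adequate.

f_max ≈ 1.5 kip/in; adequate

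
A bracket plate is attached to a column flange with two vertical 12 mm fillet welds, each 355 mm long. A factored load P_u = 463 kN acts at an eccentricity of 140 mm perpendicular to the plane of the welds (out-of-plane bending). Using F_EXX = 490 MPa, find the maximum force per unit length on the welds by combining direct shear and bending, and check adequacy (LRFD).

f_max ≈ 1680 N/mm; adequate

L_w = 2 × 355 = 710 mm; section modulus (unit throat) S = 2 × L²/6 = 42010 mm².
Direct shear f_v = P/L_w = 463×10³/710 = 652.1 N/mm.
Moment M = P × e = 463×10³ × 140 = 64820000 N·mm; bending f_b = M/S = 1543 N/mm.
f_max = √(f_v² + f_b²) = √(652.1² + 1543²) = 1675 N/mm.
φr_n = 0.75 × 0.6 × 490 × (0.707 × 12) = 1871 N/mm → adequate.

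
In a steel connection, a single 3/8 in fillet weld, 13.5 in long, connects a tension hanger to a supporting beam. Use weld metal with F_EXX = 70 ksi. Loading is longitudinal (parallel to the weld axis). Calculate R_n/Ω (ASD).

Effective throat t_e = 0.707 × 0.375 = 0.2651 in.
Total length L = 13.5 in; A_we = 0.2651 × 13.5 = 3.579 in².
F_nw = 0.6 F_EXX = 0.6 × 70 = 42 ksi.
R_n = 42 × 3.579 = 150.3 kip; R_n/Ω = 150.3/2.0 = 75.16 kip.

R_n/Ω ≈ 75.2 kip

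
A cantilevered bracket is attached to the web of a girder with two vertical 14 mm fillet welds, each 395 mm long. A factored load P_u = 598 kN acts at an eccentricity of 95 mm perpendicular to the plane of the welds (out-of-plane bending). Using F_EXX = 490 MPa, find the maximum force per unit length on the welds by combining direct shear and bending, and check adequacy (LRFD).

f_max ≈ 1330 N/mm; adequate

L_w = 2 × 395 = 790 mm; section modulus (unit throat) S = 2 × L²/6 = 52010 mm².
Direct shear f_v = P/L_w = 598×10³/790 = 757 N/mm.
Moment M = P × e = 598×10³ × 95 = 56810000 N·mm; bending f_b = M/S = 1092 N/mm.
f_max = √(f_v² + f_b²) = √(757² + 1092²) = 1329 N/mm.
φr_n = 0.75 × 0.6 × 490 × (0.707 × 14) = 2183 N/mm → adequate.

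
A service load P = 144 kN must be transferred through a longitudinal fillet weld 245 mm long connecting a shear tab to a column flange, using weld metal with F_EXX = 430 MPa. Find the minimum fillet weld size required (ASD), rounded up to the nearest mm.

Total weld length L = 245 mm.
Required throat t_e = P × Ω / (0.6 F_EXX × L) = 144 × 2.0 / (0.6 × 430 × 245 × 10⁻³) = 4.556 mm.
Required leg w = t_e / 0.707 = 6.444 mm → use 7 mm.

w = 7 mm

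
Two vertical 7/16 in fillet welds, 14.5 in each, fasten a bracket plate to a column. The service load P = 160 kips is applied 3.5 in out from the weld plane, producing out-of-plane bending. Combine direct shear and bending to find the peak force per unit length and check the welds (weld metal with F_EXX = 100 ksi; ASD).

L_w = 2 × 14.5 = 29 in; section modulus (unit throat) S = 2 × L²/6 = 70.08 in².
Direct shear f_v = P/L_w = 160/29 = 5.517 kip/in.
Moment M = P × e = 160 × 3.5 = 560 kip·in; bending f_b = M/S = 7.99 kip/in.
f_max = √(f_v² + f_b²) = √(5.517² + 7.99²) = 9.71 kip/in.
r_n/Ω = (1/2.0) × 0.6 × 100 × (0.707 × 0.4375) = 9.279 kip/in → NOT adequate.

f_max ≈ 9.71 kip/in; NOT adequate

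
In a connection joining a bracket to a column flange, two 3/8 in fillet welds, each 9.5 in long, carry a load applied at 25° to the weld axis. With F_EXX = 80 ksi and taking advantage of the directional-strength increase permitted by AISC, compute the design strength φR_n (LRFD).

t_e = 0.707 × 0.375 = 0.2651 in; A_we = 0.2651 × 19 = 5.037 in².
Directional factor: 1.0 + 0.5 sin^1.5(25°) = 1.137.
F_nw = 0.6 × 80 × 1.137 = 54.59 ksi.
φR_n = 0.75 × 54.59 × 5.037 = 206.3 kips.

φR_n ≈ 206 kips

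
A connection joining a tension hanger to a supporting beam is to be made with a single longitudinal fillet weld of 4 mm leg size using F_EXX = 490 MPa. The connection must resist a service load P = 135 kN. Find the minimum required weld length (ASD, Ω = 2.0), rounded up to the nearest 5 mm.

L = 325 mm

Throat t_e = 0.707 × 4 = 2.828 mm.
r_n/Ω = (0.6 × 490 × 2.828) / 2.0 = 415.7 N/mm = 0.4157 kN/mm.
L_req = P / (r_n/Ω) = 135 / 0.4157 = 324.7 mm total.
Round up → use L = 325 mm.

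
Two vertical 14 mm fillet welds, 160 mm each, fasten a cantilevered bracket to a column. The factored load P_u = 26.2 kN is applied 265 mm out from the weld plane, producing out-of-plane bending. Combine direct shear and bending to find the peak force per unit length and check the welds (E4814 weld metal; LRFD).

E48XX → F_EXX = 480 MPa.
L_w = 2 × 160 = 320 mm; section modulus (unit throat) S = 2 × L²/6 = 8533 mm².
Direct shear f_v = P/L_w = 26.2×10³/320 = 81.88 N/mm.
Moment M = P × e = 26.2×10³ × 265 = 6943000 N·mm; bending f_b = M/S = 813.6 N/mm.
f_max = √(f_v² + f_b²) = √(81.88² + 813.6²) = 817.7 N/mm.
φr_n = 0.75 × 0.6 × 480 × (0.707 × 14) = 2138 N/mm → adequate.

f_max ≈ 818 N/mm; adequate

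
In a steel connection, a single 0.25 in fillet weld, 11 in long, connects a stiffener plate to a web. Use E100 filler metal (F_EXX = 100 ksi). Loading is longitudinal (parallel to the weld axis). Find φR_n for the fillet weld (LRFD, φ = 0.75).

Effective throat t_e = 0.707 × 0.25 = 0.1767 in.
Total length L = 11 in; A_we = 0.1767 × 11 = 1.944 in².
F_nw = 0.6 F_EXX = 0.6 × 100 = 60 ksi.
φR_n = 0.75 × 60 × 1.944 = 87.49 kip.

φR_n ≈ 87.5 kip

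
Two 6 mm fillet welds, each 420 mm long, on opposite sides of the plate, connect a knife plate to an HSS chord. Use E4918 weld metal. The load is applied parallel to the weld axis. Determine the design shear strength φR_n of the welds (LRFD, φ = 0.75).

E49XX → F_EXX = 490 MPa.
Effective throat t_e = 0.707 × 6 = 4.242 mm.
Total length L = 840 mm; A_we = 4.242 × 840 = 3563 mm².
F_nw = 0.6 F_EXX = 0.6 × 490 = 294 MPa.
φR_n = 0.75 × 294 × 3563 × 10⁻³ = 785.7 kN.

φR_n ≈ 786 kN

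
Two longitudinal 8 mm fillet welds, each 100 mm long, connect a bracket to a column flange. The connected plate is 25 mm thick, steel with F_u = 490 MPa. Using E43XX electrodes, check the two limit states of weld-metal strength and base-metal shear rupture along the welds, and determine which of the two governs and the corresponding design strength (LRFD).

φR_n ≈ 219 kN (weld metal governs)

E43XX → F_EXX = 430 MPa.
t_e = 0.707 × 8 = 5.656 mm; L = 200 mm.
Weld metal: φR_n = 0.75 × 0.6 × 430 × 5.656 × 200 × 10⁻³ = 218.9 kN.
Base metal (shear rupture): φR_n = 0.75 × 0.6 × 490 × 25 × 200 × 10⁻³ = 1102 kN.
Governing: weld metal.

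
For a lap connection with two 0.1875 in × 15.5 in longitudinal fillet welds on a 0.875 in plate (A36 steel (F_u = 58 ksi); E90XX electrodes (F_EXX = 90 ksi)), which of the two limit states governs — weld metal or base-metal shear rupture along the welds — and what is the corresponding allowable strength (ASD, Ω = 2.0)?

t_e = 0.707 × 0.1875 = 0.1326 in; L = 31 in.
Weld metal: R_n/Ω = (1/2.0) × 0.6 × 90 × 0.1326 × 31 = 111 kip.
Base metal (shear rupture): R_n/Ω = (1/2.0) × 0.6 × 58 × 0.875 × 31 = 472 kip.
Governing: weld metal.

R_n/Ω ≈ 111 kip (weld metal governs)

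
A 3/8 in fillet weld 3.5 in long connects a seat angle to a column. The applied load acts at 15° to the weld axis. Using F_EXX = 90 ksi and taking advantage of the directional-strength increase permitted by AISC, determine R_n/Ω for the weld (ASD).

R_n/Ω ≈ 26.7 kips

t_e = 0.707 × 0.375 = 0.2651 in; A_we = 0.2651 × 3.5 = 0.9279 in².
Directional factor: 1.0 + 0.5 sin^1.5(15°) = 1.066.
F_nw = 0.6 × 90 × 1.066 = 57.56 ksi.
R_n/Ω = (57.56 × 0.9279) / 2.0 = 26.7 kips.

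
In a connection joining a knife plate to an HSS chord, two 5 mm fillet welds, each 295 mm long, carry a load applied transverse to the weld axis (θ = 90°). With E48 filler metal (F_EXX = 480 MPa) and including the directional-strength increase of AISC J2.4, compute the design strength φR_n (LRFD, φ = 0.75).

φR_n ≈ 676 kN

t_e = 0.707 × 5 = 3.535 mm; A_we = 3.535 × 590 = 2086 mm².
Directional factor: 1.0 + 0.5 sin^1.5(90°) = 1.5.
F_nw = 0.6 × 480 × 1.5 = 432 MPa.
φR_n = 0.75 × 432 × 2086 × 10⁻³ = 675.8 kN.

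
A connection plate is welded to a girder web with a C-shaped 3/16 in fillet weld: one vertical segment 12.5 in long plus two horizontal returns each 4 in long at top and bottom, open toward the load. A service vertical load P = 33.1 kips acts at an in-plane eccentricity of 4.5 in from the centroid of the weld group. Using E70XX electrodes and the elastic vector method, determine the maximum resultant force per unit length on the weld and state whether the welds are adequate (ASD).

E70XX → F_EXX = 70 ksi.
Total weld length L_w = 20.5 in. Treat welds as unit-width lines.
Centroid: x̄ = 2×4×2 / 20.5 = 0.7805 in from the vertical weld.
Polar moment about centroid: J = I_x + I_y = [12.5³/12 + 2×4×6.25²] + [12.5×0.7805² + 2(4³/12 + 4×1.22²)] = 505.4 in³.
Direct shear f_v = P/L_w = 33.1 / 20.5 = 1.615 kip/in (vertical).
Torsion M = P·e = 33.1 × 4.5 = 148.95 kip·in.
Critical point at (x, y) = (3.22, 6.25) from centroid. f_tx = M·y/J = 1.842 kip/in; f_ty = M·x/J = 0.9488 kip/in.
Resultant f_max = √[f_tx² + (f_v + f_ty)²] = √[1.842² + (1.615 + 0.9488)²] = 3.156 kip/in.
Capacity per unit length: r_n/Ω = (1/2.0) × 0.6 × 70 × (0.707 × 0.1875) = 2.784 kip/in.
3.156 > 2.784 → NOT adequate.

f_max ≈ 3.16 kip/in; NOT adequate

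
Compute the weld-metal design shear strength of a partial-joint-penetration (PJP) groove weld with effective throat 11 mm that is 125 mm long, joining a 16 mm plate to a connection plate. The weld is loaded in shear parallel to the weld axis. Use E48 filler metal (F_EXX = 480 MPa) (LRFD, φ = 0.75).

Effective throat (given) t_e = 11 mm.
A_we = 11 × 125 = 1375 mm².
F_nw = 0.6 F_EXX = 288 MPa.
φR_n = 0.75 × 288 × 1375 × 10⁻³ = 297 kN.

φR_n ≈ 297 kN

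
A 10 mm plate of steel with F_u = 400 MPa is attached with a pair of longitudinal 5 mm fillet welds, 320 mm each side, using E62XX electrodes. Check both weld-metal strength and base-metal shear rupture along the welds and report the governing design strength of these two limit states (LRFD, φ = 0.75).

E62XX → F_EXX = 620 MPa.
t_e = 0.707 × 5 = 3.535 mm; L = 640 mm.
Weld metal: φR_n = 0.75 × 0.6 × 620 × 3.535 × 640 × 10⁻³ = 631.2 kN.
Base metal (shear rupture): φR_n = 0.75 × 0.6 × 400 × 10 × 640 × 10⁻³ = 1152 kN.
Governing: weld metal.

φR_n ≈ 631 kN (weld metal governs)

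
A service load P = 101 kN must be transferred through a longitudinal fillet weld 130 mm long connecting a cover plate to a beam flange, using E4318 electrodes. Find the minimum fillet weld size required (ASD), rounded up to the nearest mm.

w = 9 mm

E43XX → F_EXX = 430 MPa.
Total weld length L = 130 mm.
Required throat t_e = P × Ω / (0.6 F_EXX × L) = 101 × 2.0 / (0.6 × 430 × 130 × 10⁻³) = 6.023 mm.
Required leg w = t_e / 0.707 = 8.519 mm → use 9 mm.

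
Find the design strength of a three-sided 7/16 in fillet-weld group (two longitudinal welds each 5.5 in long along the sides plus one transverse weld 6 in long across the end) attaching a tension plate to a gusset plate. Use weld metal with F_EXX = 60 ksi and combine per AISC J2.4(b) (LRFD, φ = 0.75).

t_e = 0.707 × 0.4375 = 0.3093 in.
R_nwl = 0.6 × 60 × 0.3093 × 11 = 122.5 kips (longitudinal, 2 welds).
R_nwt = 0.6 × 60 × 0.3093 × 6 = 66.81 kips (transverse, base value).
(i) R_nwl + R_nwt = 189.3 kips; (ii) 0.85 R_nwl + 1.5 R_nwt = 204.3 kips.
R_n = max = 204.3 kips [governs: (ii)]; φR_n = 153.2 kips.

φR_n ≈ 153 kips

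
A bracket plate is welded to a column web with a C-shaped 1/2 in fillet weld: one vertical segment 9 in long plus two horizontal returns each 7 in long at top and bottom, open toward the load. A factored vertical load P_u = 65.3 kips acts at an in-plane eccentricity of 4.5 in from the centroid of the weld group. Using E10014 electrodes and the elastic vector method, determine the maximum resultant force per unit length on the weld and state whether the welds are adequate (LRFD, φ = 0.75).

E100XX → F_EXX = 100 ksi.
Total weld length L_w = 23 in. Treat welds as unit-width lines.
Centroid: x̄ = 2×7×3.5 / 23 = 2.13 in from the vertical weld.
Polar moment about centroid: J = I_x + I_y = [9³/12 + 2×7×4.5²] + [9×2.13² + 2(7³/12 + 7×1.37²)] = 468.5 in³.
Direct shear f_v = P/L_w = 65.3 / 23 = 2.839 kip/in (vertical).
Torsion M = P·e = 65.3 × 4.5 = 293.85 kip·in.
Critical point at (x, y) = (4.87, 4.5) from centroid. f_tx = M·y/J = 2.822 kip/in; f_ty = M·x/J = 3.054 kip/in.
Resultant f_max = √[f_tx² + (f_v + f_ty)²] = √[2.822² + (2.839 + 3.054)²] = 6.534 kip/in.
Capacity per unit length: φr_n = 0.75 × 0.6 × 100 × (0.707 × 0.5) = 15.91 kip/in.
6.534 ≤ 15.91 → adequate.

f_max ≈ 6.53 kip/in; adequate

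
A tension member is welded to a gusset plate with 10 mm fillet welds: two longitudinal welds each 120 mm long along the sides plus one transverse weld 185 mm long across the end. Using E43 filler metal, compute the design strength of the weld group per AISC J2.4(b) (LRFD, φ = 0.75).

E43XX → F_EXX = 430 MPa.
t_e = 0.707 × 10 = 7.07 mm.
R_nwl = 0.6 × 430 × 7.07 × 240 × 10⁻³ = 437.8 kN (longitudinal, 2 welds).
R_nwt = 0.6 × 430 × 7.07 × 185 × 10⁻³ = 337.5 kN (transverse, base value).
(i) R_nwl + R_nwt = 775.2 kN; (ii) 0.85 R_nwl + 1.5 R_nwt = 878.3 kN.
R_n = max = 878.3 kN [governs: (ii)]; φR_n = 658.7 kN.

φR_n ≈ 659 kN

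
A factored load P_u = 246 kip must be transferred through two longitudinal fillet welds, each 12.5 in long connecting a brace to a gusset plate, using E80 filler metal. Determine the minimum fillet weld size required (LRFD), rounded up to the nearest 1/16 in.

w = 7/16 in

E80XX → F_EXX = 80 ksi.
Total weld length L = 25 in.
Required throat t_e = P_u / (φ × 0.6 F_EXX × L) = 246 / (0.75 × 0.6 × 80 × 25) = 0.2733 in.
Required leg w = t_e / 0.707 = 0.3866 in → use 7/16 in.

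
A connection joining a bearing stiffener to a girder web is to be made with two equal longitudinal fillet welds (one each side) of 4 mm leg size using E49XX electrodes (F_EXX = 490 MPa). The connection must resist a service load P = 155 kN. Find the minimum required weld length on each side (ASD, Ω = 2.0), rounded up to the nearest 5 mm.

L = 190 mm on each side

Throat t_e = 0.707 × 4 = 2.828 mm.
r_n/Ω = (0.6 × 490 × 2.828) / 2.0 = 415.7 N/mm = 0.4157 kN/mm.
L_req = P / (r_n/Ω) = 155 / 0.4157 = 372.9 mm total.
Per side: 372.9 / 2 = 186.4 mm.
Round up → use L = 190 mm on each side.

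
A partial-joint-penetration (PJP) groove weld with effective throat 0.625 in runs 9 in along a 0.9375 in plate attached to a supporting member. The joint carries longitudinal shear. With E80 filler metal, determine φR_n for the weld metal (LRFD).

E80XX → F_EXX = 80 ksi.
Effective throat (given) t_e = 0.625 in.
A_we = 0.625 × 9 = 5.625 in².
F_nw = 0.6 F_EXX = 48 ksi.
φR_n = 0.75 × 48 × 5.625 = 202.5 kip.

φR_n ≈ 202 kip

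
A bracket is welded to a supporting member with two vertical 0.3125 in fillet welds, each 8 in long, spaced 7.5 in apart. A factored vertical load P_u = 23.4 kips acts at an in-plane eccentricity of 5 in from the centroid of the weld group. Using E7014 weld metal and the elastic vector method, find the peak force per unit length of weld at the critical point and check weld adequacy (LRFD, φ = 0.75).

f_max ≈ 3.25 kip/in; adequate

E70XX → F_EXX = 70 ksi.
Total weld length L_w = 16 in. Treat welds as unit-width lines.
Polar moment about centroid: J = 2[d³/12 + d(b/2)²] = 2[8³/12 + 8×3.75²] = 310.3 in³.
Direct shear f_v = P/L_w = 23.4 / 16 = 1.462 kip/in (vertical).
Torsion M = P·e = 23.4 × 5 = 117 kip·in.
Critical point at (x, y) = (3.75, 4) from centroid. f_tx = M·y/J = 1.508 kip/in; f_ty = M·x/J = 1.414 kip/in.
Resultant f_max = √[f_tx² + (f_v + f_ty)²] = √[1.508² + (1.462 + 1.414)²] = 3.248 kip/in.
Capacity per unit length: φr_n = 0.75 × 0.6 × 70 × (0.707 × 0.3125) = 6.96 kip/in.
3.248 ≤ 6.96 → adequate.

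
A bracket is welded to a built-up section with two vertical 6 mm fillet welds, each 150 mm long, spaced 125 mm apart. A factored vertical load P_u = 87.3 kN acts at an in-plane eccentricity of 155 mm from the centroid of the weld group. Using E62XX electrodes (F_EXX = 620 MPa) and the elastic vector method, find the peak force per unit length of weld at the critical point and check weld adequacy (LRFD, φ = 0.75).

f_max ≈ 974 N/mm; adequate

Total weld length L_w = 300 mm. Treat welds as unit-width lines.
Polar moment about centroid: J = 2[d³/12 + d(b/2)²] = 2[150³/12 + 150×62.5²] = 1734000 mm³.
Direct shear f_v = P/L_w = 87.3×10³ / 300 = 291 N/mm (vertical).
Torsion M = P·e = 87.3×10³ × 155 = 13532000 N·mm.
Critical point at (x, y) = (62.5, 75) from centroid. f_tx = M·y/J = 585.1 N/mm; f_ty = M·x/J = 487.6 N/mm.
Resultant f_max = √[f_tx² + (f_v + f_ty)²] = √[585.1² + (291 + 487.6)²] = 974 N/mm.
Capacity per unit length: φr_n = 0.75 × 0.6 × 620 × (0.707 × 6) = 1184 N/mm.
974 ≤ 1184 → adequate.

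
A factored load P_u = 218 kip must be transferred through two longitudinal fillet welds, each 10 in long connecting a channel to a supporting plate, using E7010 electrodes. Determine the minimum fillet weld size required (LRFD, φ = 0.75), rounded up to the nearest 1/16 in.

w = 1/2 in

E70XX → F_EXX = 70 ksi.
Total weld length L = 20 in.
Required throat t_e = P_u / (φ × 0.6 F_EXX × L) = 218 / (0.75 × 0.6 × 70 × 20) = 0.346 in.
Required leg w = t_e / 0.707 = 0.4894 in → use 1/2 in.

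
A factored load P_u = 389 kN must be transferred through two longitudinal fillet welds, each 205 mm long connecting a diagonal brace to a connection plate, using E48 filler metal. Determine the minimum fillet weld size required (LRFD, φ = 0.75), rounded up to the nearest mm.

w = 7 mm

E48XX → F_EXX = 480 MPa.
Total weld length L = 410 mm.
Required throat t_e = P_u / (φ × 0.6 F_EXX × L) = 389 / (0.75 × 0.6 × 480 × 410 × 10⁻³) = 4.393 mm.
Required leg w = t_e / 0.707 = 6.213 mm → use 7 mm.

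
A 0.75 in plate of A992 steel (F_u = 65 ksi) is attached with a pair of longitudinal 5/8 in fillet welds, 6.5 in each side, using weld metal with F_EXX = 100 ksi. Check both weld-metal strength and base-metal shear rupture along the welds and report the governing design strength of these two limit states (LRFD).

t_e = 0.707 × 0.625 = 0.4419 in; L = 13 in.
Weld metal: φR_n = 0.75 × 0.6 × 100 × 0.4419 × 13 = 258.5 kips.
Base metal (shear rupture): φR_n = 0.75 × 0.6 × 65 × 0.75 × 13 = 285.2 kips.
Governing: weld metal.

φR_n ≈ 258 kips (weld metal governs)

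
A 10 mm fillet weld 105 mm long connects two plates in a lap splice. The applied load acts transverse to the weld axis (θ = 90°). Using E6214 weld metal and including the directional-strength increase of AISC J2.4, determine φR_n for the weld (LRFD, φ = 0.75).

E62XX → F_EXX = 620 MPa.
t_e = 0.707 × 10 = 7.07 mm; A_we = 7.07 × 105 = 742.3 mm².
Directional factor: 1.0 + 0.5 sin^1.5(90°) = 1.5.
F_nw = 0.6 × 620 × 1.5 = 558 MPa.
φR_n = 0.75 × 558 × 742.3 × 10⁻³ = 310.7 kN.

φR_n ≈ 311 kN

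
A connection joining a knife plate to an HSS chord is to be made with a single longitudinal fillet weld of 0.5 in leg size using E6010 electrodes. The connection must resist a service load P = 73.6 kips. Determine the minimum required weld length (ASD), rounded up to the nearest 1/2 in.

L = 12 in

E60XX → F_EXX = 60 ksi.
Throat t_e = 0.707 × 0.5 = 0.3535 in.
r_n/Ω = (0.6 × 60 × 0.3535) / 2.0 = 6.363 kip/in.
L_req = P / (r_n/Ω) = 73.6 / 6.363 = 11.57 in total.
Round up → use L = 12 in.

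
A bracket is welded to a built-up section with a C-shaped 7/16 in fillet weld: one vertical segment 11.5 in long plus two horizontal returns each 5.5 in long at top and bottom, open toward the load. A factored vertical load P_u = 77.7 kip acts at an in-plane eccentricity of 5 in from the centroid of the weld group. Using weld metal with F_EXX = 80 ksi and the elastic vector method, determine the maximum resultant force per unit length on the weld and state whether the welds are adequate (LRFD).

f_max ≈ 7.48 kip/in; adequate

Total weld length L_w = 22.5 in. Treat welds as unit-width lines.
Centroid: x̄ = 2×5.5×2.75 / 22.5 = 1.344 in from the vertical weld.
Polar moment about centroid: J = I_x + I_y = [11.5³/12 + 2×5.5×5.75²] + [11.5×1.344² + 2(5.5³/12 + 5.5×1.406²)] = 560.7 in³.
Direct shear f_v = P/L_w = 77.7 / 22.5 = 3.453 kip/in (vertical).
Torsion M = P·e = 77.7 × 5 = 388.5 kip·in.
Critical point at (x, y) = (4.156, 5.75) from centroid. f_tx = M·y/J = 3.984 kip/in; f_ty = M·x/J = 2.879 kip/in.
Resultant f_max = √[f_tx² + (f_v + f_ty)²] = √[3.984² + (3.453 + 2.879)²] = 7.482 kip/in.
Capacity per unit length: φr_n = 0.75 × 0.6 × 80 × (0.707 × 0.4375) = 11.14 kip/in.
7.482 ≤ 11.14 → adequate.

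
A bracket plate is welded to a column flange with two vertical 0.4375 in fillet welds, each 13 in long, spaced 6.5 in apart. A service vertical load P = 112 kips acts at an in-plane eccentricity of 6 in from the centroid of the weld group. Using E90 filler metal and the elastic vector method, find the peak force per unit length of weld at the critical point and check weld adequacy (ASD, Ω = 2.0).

f_max ≈ 10.3 kip/in; NOT adequate

E90XX → F_EXX = 90 ksi.
Total weld length L_w = 26 in. Treat welds as unit-width lines.
Polar moment about centroid: J = 2[d³/12 + d(b/2)²] = 2[13³/12 + 13×3.25²] = 640.8 in³.
Direct shear f_v = P/L_w = 112 / 26 = 4.308 kip/in (vertical).
Torsion M = P·e = 112 × 6 = 672 kip·in.
Critical point at (x, y) = (3.25, 6.5) from centroid. f_tx = M·y/J = 6.817 kip/in; f_ty = M·x/J = 3.408 kip/in.
Resultant f_max = √[f_tx² + (f_v + f_ty)²] = √[6.817² + (4.308 + 3.408)²] = 10.3 kip/in.
Capacity per unit length: r_n/Ω = (1/2.0) × 0.6 × 90 × (0.707 × 0.4375) = 8.351 kip/in.
10.3 > 8.351 → NOT adequate.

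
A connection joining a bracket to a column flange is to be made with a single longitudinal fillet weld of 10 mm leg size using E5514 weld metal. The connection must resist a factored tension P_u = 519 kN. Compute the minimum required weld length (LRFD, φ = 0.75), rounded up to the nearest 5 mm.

E55XX → F_EXX = 550 MPa.
Throat t_e = 0.707 × 10 = 7.07 mm.
φr_n = 0.75 × 0.6 × 550 × 7.07 × 10⁻³ = 1.75 kN/mm.
L_req = P_u / φr_n = 519 / 1.75 = 296.6 mm total.
Round up → use L = 300 mm.

L = 300 mm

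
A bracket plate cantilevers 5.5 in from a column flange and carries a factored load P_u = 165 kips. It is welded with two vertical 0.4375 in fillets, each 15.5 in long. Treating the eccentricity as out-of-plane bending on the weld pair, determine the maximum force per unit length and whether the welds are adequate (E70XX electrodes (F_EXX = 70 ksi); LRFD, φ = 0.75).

L_w = 2 × 15.5 = 31 in; section modulus (unit throat) S = 2 × L²/6 = 80.08 in².
Direct shear f_v = P/L_w = 165/31 = 5.323 kip/in.
Moment M = P × e = 165 × 5.5 = 907.5 kip·in; bending f_b = M/S = 11.33 kip/in.
f_max = √(f_v² + f_b²) = √(5.323² + 11.33²) = 12.52 kip/in.
φr_n = 0.75 × 0.6 × 70 × (0.707 × 0.4375) = 9.743 kip/in → NOT adequate.

f_max ≈ 12.5 kip/in; NOT adequate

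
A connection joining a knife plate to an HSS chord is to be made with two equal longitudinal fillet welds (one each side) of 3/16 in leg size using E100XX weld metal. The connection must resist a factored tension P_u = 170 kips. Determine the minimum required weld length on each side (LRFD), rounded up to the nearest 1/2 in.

L = 14.5 in on each side

E100XX → F_EXX = 100 ksi.
Throat t_e = 0.707 × 0.1875 = 0.1326 in.
φr_n = 0.75 × 0.6 × 100 × 0.1326 = 5.965 kips/in.
L_req = P_u / φr_n = 170 / 5.965 = 28.5 in total.
Per side: 28.5 / 2 = 14.25 in.
Round up → use L = 14.5 in on each side.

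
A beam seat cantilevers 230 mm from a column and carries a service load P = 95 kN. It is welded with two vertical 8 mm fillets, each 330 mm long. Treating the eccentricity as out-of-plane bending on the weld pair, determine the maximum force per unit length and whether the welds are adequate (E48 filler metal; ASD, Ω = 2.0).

f_max ≈ 619 N/mm; adequate

E48XX → F_EXX = 480 MPa.
L_w = 2 × 330 = 660 mm; section modulus (unit throat) S = 2 × L²/6 = 36300 mm².
Direct shear f_v = P/L_w = 95×10³/660 = 143.9 N/mm.
Moment M = P × e = 95×10³ × 230 = 21850000 N·mm; bending f_b = M/S = 601.9 N/mm.
f_max = √(f_v² + f_b²) = √(143.9² + 601.9²) = 618.9 N/mm.
r_n/Ω = (1/2.0) × 0.6 × 480 × (0.707 × 8) = 814.5 N/mm → adequate.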